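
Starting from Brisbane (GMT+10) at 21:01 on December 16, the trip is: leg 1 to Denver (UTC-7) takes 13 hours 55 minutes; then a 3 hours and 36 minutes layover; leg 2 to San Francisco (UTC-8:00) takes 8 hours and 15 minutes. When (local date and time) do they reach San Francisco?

04:47 on December 17

Convert departure to UTC: 21:01 − 10:00 = 11:01 UTC on Dec 16.
Add 13 hours and 55 minutes leg 1 → 00:56 UTC (Dec 17).
Add 3 hours 36 minutes layover in Denver → 04:32 UTC.
Add 8 hours and 15 minutes leg 2 → 12:47 UTC.
San Francisco is UTC−8:00, so local arrival = 12:47 − 8:00 = 04:47 on Dec 17.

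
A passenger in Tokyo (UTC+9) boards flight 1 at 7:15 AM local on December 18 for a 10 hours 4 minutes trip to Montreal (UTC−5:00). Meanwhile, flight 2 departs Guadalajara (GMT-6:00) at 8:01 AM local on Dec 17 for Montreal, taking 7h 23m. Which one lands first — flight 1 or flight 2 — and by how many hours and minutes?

the second, by 10 hours 55 minutes

Flight 1 in UTC: 7:15 AM − 9:00 = 10:15 PM on Dec 17.
+10 hours and 4 minutes → arrive 8:19 AM UTC on Dec 18.
Flight 2 in UTC: 8:01 AM + 6:00 = 2:01 PM on Dec 17.
+7 hours 23 minutes → arrive 9:24 PM UTC on Dec 17.
Flight 2 lands earlier by 10 hours 55 minutes.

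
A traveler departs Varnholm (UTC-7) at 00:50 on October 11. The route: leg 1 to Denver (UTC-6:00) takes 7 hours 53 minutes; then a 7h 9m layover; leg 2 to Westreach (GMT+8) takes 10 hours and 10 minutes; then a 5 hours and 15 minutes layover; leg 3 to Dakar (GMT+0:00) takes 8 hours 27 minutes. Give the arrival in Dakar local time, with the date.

Convert departure to UTC: 00:50 + 7:00 = 07:50 UTC on Oct 11.
Add 7 hours and 53 minutes leg 1 → 15:43 UTC.
Add 7 hours 9 minutes layover in Denver → 22:52 UTC.
Add 10 hours and 10 minutes leg 2 → 09:02 UTC (Oct 12).
Add 5 hours 15 minutes layover in Westreach → 14:17 UTC.
Add 8 hours 27 minutes leg 3 → 22:44 UTC.
Dakar is UTC+0, so local arrival is the same: 22:44 on Oct 12.

22:44 on Oct 12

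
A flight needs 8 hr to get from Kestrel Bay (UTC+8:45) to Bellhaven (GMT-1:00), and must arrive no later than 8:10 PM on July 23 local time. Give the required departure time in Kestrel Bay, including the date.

9:55 PM on July 23

Target arrival in UTC: 8:10 PM + 1:00 = 9:10 PM on Jul 23.
Subtract 8 hours → departure 1:10 PM UTC on Jul 23.
Kestrel Bay is UTC+8:45: 1:10 PM + 8:45 = 9:55 PM on Jul 23.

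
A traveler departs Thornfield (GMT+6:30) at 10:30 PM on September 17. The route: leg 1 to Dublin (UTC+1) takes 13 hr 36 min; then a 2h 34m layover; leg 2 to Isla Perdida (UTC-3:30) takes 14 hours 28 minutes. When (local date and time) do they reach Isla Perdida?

Convert departure to UTC: 10:30 PM − 6:30 = 4:00 PM UTC on Sep 17.
Add 13 hours and 36 minutes leg 1 → 5:36 AM UTC (Sep 18).
Add 2 hours 34 minutes layover in Dublin → 8:10 AM UTC.
Add 14 hours and 28 minutes leg 2 → 10:38 PM UTC.
Isla Perdida is UTC−3:30, so local arrival = 10:38 PM − 3:30 = 7:08 PM on Sep 18.

7:08 PM on September 18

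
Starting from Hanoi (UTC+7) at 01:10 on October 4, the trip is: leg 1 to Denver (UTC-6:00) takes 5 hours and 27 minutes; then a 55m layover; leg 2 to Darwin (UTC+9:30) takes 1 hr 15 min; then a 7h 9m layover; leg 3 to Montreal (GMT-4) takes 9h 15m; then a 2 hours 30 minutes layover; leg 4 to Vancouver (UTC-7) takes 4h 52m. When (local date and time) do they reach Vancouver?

18:33 on October 4

Convert departure to UTC: 01:10 − 7:00 = 18:10 UTC on Oct 3.
Add 5 hours and 27 minutes leg 1 → 23:37 UTC.
Add 55 minutes layover in Denver → 00:32 UTC (Oct 4).
Add 1 hour and 15 minutes leg 2 → 01:47 UTC.
Add 7 hours and 9 minutes layover in Darwin → 08:56 UTC.
Add 9 hours and 15 minutes leg 3 → 18:11 UTC.
Add 2 hours 30 minutes layover in Montreal → 20:41 UTC.
Add 4 hours 52 minutes leg 4 → 01:33 UTC (Oct 5).
Vancouver is UTC−7:00, so local arrival = 01:33 − 7:00 = 18:33 on Oct 4.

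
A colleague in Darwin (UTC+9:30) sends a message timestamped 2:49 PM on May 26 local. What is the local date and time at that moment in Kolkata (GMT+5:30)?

10:49 AM on May 26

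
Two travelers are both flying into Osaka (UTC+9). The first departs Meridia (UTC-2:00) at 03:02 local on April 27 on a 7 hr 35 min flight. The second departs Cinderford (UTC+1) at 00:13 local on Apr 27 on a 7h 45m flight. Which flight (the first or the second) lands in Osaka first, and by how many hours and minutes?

Flight 1 in UTC: 03:02 + 2:00 = 05:02 on Apr 27.
+7 hours 35 minutes → arrive 12:37 UTC on Apr 27.
Flight 2 in UTC: 00:13 − 1:00 = 23:13 on Apr 26.
+7 hours and 45 minutes → arrive 06:58 UTC on Apr 27.
Flight 2 lands earlier by 5 hours 39 minutes.

the second, by 5 hours 39 minutes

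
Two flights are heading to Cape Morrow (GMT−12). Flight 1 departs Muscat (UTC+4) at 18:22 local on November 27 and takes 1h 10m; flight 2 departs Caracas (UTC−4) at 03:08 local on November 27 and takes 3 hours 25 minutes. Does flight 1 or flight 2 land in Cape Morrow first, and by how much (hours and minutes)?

Flight 1 in UTC: 18:22 − 4:00 = 14:22 on Nov 27.
+1 hour and 10 minutes → arrive 15:32 UTC on Nov 27.
Flight 2 in UTC: 03:08 + 4:00 = 07:08 on Nov 27.
+3 hours 25 minutes → arrive 10:33 UTC on Nov 27.
Flight 2 lands earlier by 4 hours 59 minutes.

the second, by 4 hours 59 minutes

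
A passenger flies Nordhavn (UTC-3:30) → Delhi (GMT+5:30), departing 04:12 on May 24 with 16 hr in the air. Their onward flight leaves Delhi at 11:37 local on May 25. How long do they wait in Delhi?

6 hours 25 minutes

Convert departure to UTC: 04:12 + 3:30 = 07:42 UTC on May 24.
Add 16 hours flight time → 23:42 UTC.
Delhi is UTC+5:30, so local arrival = 23:42 + 5:30 = 05:12 on May 25.
Layover = 11:37 − 05:12 = 6 hours 25 minutes.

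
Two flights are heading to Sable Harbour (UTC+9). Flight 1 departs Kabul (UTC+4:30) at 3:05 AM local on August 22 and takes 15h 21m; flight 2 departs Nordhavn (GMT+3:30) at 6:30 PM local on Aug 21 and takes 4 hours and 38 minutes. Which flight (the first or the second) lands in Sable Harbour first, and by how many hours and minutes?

the second, by 18 hours 18 minutes

Flight 1 in UTC: 3:05 AM − 4:30 = 10:35 PM on Aug 21.
+15 hours and 21 minutes → arrive 1:56 PM UTC on Aug 22.
Flight 2 in UTC: 6:30 PM − 3:30 = 3:00 PM on Aug 21.
+4 hours and 38 minutes → arrive 7:38 PM UTC on Aug 21.
Flight 2 lands earlier by 18 hours 18 minutes.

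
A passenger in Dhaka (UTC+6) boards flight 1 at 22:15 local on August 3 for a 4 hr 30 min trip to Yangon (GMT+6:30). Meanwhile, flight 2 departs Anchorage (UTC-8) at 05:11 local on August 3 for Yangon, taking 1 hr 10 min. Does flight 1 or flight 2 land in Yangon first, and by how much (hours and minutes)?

the second, by 6 hours 24 minutes

Flight 1 in UTC: 22:15 − 6:00 = 16:15 on Aug 3.
+4 hours 30 minutes → arrive 20:45 UTC on Aug 3.
Flight 2 in UTC: 05:11 + 8:00 = 13:11 on Aug 3.
+1 hour and 10 minutes → arrive 14:21 UTC on Aug 3.
Flight 2 lands earlier by 6 hours 24 minutes.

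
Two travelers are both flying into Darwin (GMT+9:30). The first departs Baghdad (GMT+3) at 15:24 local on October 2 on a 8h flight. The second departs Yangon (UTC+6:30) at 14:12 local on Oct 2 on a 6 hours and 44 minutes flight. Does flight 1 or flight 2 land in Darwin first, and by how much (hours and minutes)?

the second, by 5 hours 58 minutes

Flight 1 in UTC: 15:24 − 3:00 = 12:24 on Oct 2.
+8 hours → arrive 20:24 UTC on Oct 2.
Flight 2 in UTC: 14:12 − 6:30 = 07:42 on Oct 2.
+6 hours 44 minutes → arrive 14:26 UTC on Oct 2.
Flight 2 lands earlier by 5 hours 58 minutes.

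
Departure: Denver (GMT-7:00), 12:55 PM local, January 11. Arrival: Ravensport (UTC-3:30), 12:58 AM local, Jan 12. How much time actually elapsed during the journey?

8 hours 33 minutes

Ravensport is 3:30 ahead of Denver.
Clock-face elapsed time (ignoring zones) is 12 hours 3 minutes.
Actual elapsed = 12 hours 3 minutes − 3:30 = 8 hours 33 minutes.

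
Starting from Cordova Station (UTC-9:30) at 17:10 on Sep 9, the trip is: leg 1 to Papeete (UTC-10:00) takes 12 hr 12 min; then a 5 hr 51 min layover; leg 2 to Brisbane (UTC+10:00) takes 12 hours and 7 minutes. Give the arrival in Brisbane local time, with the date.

Convert departure to UTC: 17:10 + 9:30 = 02:40 UTC on Sep 10.
Add 12 hours 12 minutes leg 1 → 14:52 UTC.
Add 5 hours and 51 minutes layover in Papeete → 20:43 UTC.
Add 12 hours and 7 minutes leg 2 → 08:50 UTC (Sep 11).
Brisbane is UTC+10:00, so local arrival = 08:50 + 10:00 = 18:50 on Sep 11.

18:50 on September 11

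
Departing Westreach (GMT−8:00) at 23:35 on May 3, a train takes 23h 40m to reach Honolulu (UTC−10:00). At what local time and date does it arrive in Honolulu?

Convert departure to UTC: 23:35 + 8:00 = 07:35 UTC on May 4.
Add 23 hours 40 minutes travel time → 07:15 UTC (May 5).
Honolulu is UTC−10:00, so local arrival = 07:15 − 10:00 = 21:15 on May 4.

21:15 on May 4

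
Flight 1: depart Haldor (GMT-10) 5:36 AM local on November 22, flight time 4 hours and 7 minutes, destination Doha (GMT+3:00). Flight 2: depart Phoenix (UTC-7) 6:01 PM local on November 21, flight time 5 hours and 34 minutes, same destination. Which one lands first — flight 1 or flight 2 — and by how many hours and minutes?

Flight 1 in UTC: 5:36 AM + 10:00 = 3:36 PM on Nov 22.
+4 hours and 7 minutes → arrive 7:43 PM UTC on Nov 22.
Flight 2 in UTC: 6:01 PM + 7:00 = 1:01 AM on Nov 22.
+5 hours 34 minutes → arrive 6:35 AM UTC on Nov 22.
Flight 2 lands earlier by 13 hours 8 minutes.

the second, by 13 hours 8 minutes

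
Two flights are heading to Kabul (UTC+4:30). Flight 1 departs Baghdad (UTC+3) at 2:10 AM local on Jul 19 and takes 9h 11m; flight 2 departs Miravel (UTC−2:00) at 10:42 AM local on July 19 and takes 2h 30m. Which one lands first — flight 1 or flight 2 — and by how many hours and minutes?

Flight 1 in UTC: 2:10 AM − 3:00 = 11:10 PM on Jul 18.
+9 hours 11 minutes → arrive 8:21 AM UTC on Jul 19.
Flight 2 in UTC: 10:42 AM + 2:00 = 12:42 PM on Jul 19.
+2 hours and 30 minutes → arrive 3:12 PM UTC on Jul 19.
Flight 1 lands earlier by 6 hours 51 minutes.

the first, by 6 hours 51 minutes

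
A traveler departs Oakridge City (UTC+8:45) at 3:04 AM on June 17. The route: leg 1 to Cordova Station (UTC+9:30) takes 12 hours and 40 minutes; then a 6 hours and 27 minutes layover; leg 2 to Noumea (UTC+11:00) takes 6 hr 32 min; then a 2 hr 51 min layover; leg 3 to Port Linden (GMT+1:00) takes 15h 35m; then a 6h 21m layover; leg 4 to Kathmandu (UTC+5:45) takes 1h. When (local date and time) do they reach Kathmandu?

3:30 AM on June 19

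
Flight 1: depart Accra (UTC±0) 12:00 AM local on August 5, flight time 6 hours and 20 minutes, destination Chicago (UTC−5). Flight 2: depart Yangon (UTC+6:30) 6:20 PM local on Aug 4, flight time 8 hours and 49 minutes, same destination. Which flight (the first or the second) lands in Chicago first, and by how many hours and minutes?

the second, by 9 hours 41 minutes

Flight 1 departs at 12:00 AM UTC (Aug 5).
+6 hours and 20 minutes → arrive 6:20 AM UTC on Aug 5.
Flight 2 in UTC: 6:20 PM − 6:30 = 11:50 AM on Aug 4.
+8 hours and 49 minutes → arrive 8:39 PM UTC on Aug 4.
Flight 2 lands earlier by 9 hours 41 minutes.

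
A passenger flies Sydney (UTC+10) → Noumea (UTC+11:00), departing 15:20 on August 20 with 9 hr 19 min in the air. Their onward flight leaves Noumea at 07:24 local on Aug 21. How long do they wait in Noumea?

Convert departure to UTC: 15:20 − 10:00 = 05:20 UTC on Aug 20.
Add 9 hours and 19 minutes flight time → 14:39 UTC.
Noumea is UTC+11:00, so local arrival = 14:39 + 11:00 = 01:39 on Aug 21.
Layover = 07:24 − 01:39 = 5 hours 45 minutes.

5 hours 45 minutes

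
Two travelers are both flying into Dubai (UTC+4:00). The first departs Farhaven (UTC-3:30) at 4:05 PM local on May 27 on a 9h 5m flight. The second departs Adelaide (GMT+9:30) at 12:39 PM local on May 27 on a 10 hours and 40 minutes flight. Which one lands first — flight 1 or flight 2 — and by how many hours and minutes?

Flight 1 in UTC: 4:05 PM + 3:30 = 7:35 PM on May 27.
+9 hours and 5 minutes → arrive 4:40 AM UTC on May 28.
Flight 2 in UTC: 12:39 PM − 9:30 = 3:09 AM on May 27.
+10 hours 40 minutes → arrive 1:49 PM UTC on May 27.
Flight 2 lands earlier by 14 hours 51 minutes.

the second, by 14 hours 51 minutes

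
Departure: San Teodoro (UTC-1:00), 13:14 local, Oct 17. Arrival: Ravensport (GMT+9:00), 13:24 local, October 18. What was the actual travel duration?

Ravensport is 10:00 ahead of San Teodoro.
Clock-face elapsed time (ignoring zones) is 24 hours 10 minutes.
Actual elapsed = 24 hours 10 minutes − 10:00 = 14 hours 10 minutes.

14 hours 10 minutes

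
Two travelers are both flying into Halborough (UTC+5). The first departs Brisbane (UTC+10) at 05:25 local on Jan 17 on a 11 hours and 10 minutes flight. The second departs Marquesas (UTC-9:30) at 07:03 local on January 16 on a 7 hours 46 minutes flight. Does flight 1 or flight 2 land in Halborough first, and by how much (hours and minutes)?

the second, by 6 hours 16 minutes

Flight 1 in UTC: 05:25 − 10:00 = 19:25 on Jan 16.
+11 hours and 10 minutes → arrive 06:35 UTC on Jan 17.
Flight 2 in UTC: 07:03 + 9:30 = 16:33 on Jan 16.
+7 hours 46 minutes → arrive 00:19 UTC on Jan 17.
Flight 2 lands earlier by 6 hours 16 minutes.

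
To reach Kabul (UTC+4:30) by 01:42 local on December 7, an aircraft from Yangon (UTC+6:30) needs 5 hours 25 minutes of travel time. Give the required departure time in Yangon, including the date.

22:17 on December 6

Target arrival in UTC: 01:42 − 4:30 = 21:12 on Dec 6.
Subtract 5 hours 25 minutes → departure 15:47 UTC on Dec 6.
Yangon is UTC+6:30: 15:47 + 6:30 = 22:17 on Dec 6.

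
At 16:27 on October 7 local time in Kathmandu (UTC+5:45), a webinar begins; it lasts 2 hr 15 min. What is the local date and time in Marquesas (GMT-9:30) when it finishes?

Convert start to UTC: 16:27 − 5:45 = 10:42 UTC on Oct 7.
Add 2 hours 15 minutes duration → 12:57 UTC.
Marquesas is UTC−9:30, so local end time = 12:57 − 9:30 = 03:27 on Oct 7.

03:27 on October 7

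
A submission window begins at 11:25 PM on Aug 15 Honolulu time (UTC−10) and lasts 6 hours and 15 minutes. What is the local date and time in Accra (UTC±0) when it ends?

3:40 PM on August 16

Accra is 10:00 ahead of Honolulu.
After 6 hours and 15 minutes it is 5:40 AM (Aug 16) in Honolulu.
Shift by the zone difference: 5:40 AM + 10:00 = 3:40 PM on Aug 16 in Accra.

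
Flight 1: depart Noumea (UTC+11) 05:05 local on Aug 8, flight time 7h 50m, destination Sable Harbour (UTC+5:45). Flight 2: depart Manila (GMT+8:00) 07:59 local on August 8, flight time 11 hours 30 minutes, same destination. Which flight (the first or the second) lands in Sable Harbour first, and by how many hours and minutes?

the first, by 9 hours 34 minutes

Flight 1 in UTC: 05:05 − 11:00 = 18:05 on Aug 7.
+7 hours and 50 minutes → arrive 01:55 UTC on Aug 8.
Flight 2 in UTC: 07:59 − 8:00 = 23:59 on Aug 7.
+11 hours and 30 minutes → arrive 11:29 UTC on Aug 8.
Flight 1 lands earlier by 9 hours 34 minutes.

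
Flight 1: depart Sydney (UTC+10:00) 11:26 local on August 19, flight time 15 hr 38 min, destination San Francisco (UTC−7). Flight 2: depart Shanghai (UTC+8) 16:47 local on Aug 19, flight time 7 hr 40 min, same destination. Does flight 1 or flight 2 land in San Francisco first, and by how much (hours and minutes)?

Flight 1 in UTC: 11:26 − 10:00 = 01:26 on Aug 19.
+15 hours and 38 minutes → arrive 17:04 UTC on Aug 19.
Flight 2 in UTC: 16:47 − 8:00 = 08:47 on Aug 19.
+7 hours 40 minutes → arrive 16:27 UTC on Aug 19.
Flight 2 lands earlier by 37 minutes.

the second, by 37 minutes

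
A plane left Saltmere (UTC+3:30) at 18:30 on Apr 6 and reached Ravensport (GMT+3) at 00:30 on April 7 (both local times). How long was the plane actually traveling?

6 hours 30 minutes

Departure in UTC: 18:30 − 3:30 = 15:00 on Apr 6.
Arrival in UTC: 00:30 − 3:00 = 21:30 on Apr 6.
Elapsed = 21:30 − 15:00 = 6 hours 30 minutes.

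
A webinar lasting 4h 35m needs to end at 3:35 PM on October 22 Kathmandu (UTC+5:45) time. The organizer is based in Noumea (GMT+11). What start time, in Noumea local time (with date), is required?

4:15 PM on October 22

Target end time in UTC: 3:35 PM − 5:45 = 9:50 AM on Oct 22.
Subtract 4 hours and 35 minutes → start 5:15 AM UTC on Oct 22.
Noumea is UTC+11:00: 5:15 AM + 11:00 = 4:15 PM on Oct 22.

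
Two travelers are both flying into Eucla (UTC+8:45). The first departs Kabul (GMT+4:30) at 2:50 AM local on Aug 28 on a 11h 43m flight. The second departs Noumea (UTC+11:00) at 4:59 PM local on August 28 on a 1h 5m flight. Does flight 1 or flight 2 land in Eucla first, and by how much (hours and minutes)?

the second, by 2 hours 59 minutes

Flight 1 in UTC: 2:50 AM − 4:30 = 10:20 PM on Aug 27.
+11 hours 43 minutes → arrive 10:03 AM UTC on Aug 28.
Flight 2 in UTC: 4:59 PM − 11:00 = 5:59 AM on Aug 28.
+1 hour and 5 minutes → arrive 7:04 AM UTC on Aug 28.
Flight 2 lands earlier by 2 hours 59 minutes.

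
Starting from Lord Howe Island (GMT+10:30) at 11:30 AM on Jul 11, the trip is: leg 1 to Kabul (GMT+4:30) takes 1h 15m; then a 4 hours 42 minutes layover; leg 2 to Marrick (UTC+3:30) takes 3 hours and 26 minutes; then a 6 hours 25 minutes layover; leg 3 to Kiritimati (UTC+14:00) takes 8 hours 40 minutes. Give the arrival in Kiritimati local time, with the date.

3:28 PM on Jul 12

Convert departure to UTC: 11:30 AM − 10:30 = 1:00 AM UTC on Jul 11.
Add 1 hour 15 minutes leg 1 → 2:15 AM UTC.
Add 4 hours and 42 minutes layover in Kabul → 6:57 AM UTC.
Add 3 hours and 26 minutes leg 2 → 10:23 AM UTC.
Add 6 hours 25 minutes layover in Marrick → 4:48 PM UTC.
Add 8 hours 40 minutes leg 3 → 1:28 AM UTC (Jul 12).
Kiritimati is UTC+14:00, so local arrival = 1:28 AM + 14:00 = 3:28 PM on Jul 12.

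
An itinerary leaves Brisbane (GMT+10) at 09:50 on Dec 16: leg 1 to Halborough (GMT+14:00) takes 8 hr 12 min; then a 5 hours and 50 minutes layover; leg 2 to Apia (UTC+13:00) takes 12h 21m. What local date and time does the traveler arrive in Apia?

Convert departure to UTC: 09:50 − 10:00 = 23:50 UTC on Dec 15.
Add 8 hours and 12 minutes leg 1 → 08:02 UTC (Dec 16).
Add 5 hours 50 minutes layover in Halborough → 13:52 UTC.
Add 12 hours 21 minutes leg 2 → 02:13 UTC (Dec 17).
Apia is UTC+13:00, so local arrival = 02:13 + 13:00 = 15:13 on Dec 17.

15:13 on December 17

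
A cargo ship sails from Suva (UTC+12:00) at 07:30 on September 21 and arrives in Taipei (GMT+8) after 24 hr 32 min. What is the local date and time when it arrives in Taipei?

Taipei is 4:00 behind Suva.
After 24 hours and 32 minutes it is 08:02 (Sep 22) in Suva.
Shift by the zone difference: 08:02 − 4:00 = 04:02 on Sep 22 in Taipei.

04:02 on September 22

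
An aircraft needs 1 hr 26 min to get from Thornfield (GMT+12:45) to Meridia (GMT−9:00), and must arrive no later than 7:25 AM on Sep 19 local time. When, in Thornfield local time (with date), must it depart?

3:44 AM on September 20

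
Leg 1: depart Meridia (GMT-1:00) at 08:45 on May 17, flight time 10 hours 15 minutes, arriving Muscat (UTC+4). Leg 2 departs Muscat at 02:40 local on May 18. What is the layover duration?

Convert departure to UTC: 08:45 + 1:00 = 09:45 UTC on May 17.
Add 10 hours 15 minutes flight time → 20:00 UTC.
Muscat is UTC+4:00, so local arrival = 20:00 + 4:00 = 00:00 on May 18.
Layover = 02:40 − 00:00 = 2 hours 40 minutes.

2 hours 40 minutes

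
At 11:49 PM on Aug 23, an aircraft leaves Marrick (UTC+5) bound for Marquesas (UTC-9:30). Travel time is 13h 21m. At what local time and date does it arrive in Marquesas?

10:40 PM on August 23

Convert departure to UTC: 11:49 PM − 5:00 = 6:49 PM UTC on Aug 23.
Add 13 hours and 21 minutes travel time → 8:10 AM UTC (Aug 24).
Marquesas is UTC−9:30, so local arrival = 8:10 AM − 9:30 = 10:40 PM on Aug 23.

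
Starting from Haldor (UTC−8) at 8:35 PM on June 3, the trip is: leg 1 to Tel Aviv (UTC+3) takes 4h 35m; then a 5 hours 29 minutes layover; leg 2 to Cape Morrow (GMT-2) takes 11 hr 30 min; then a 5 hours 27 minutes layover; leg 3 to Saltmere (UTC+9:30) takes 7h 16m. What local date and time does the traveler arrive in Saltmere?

12:22 AM on Jun 6

Convert departure to UTC: 8:35 PM + 8:00 = 4:35 AM UTC on Jun 4.
Add 4 hours and 35 minutes leg 1 → 9:10 AM UTC.
Add 5 hours 29 minutes layover in Tel Aviv → 2:39 PM UTC.
Add 11 hours and 30 minutes leg 2 → 2:09 AM UTC (Jun 5).
Add 5 hours and 27 minutes layover in Cape Morrow → 7:36 AM UTC.
Add 7 hours and 16 minutes leg 3 → 2:52 PM UTC.
Saltmere is UTC+9:30, so local arrival = 2:52 PM + 9:30 = 12:22 AM on Jun 6.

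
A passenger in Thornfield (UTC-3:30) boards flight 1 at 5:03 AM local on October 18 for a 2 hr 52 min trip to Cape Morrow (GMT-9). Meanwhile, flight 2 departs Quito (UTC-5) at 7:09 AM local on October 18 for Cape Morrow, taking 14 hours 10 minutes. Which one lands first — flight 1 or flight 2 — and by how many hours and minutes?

Flight 1 in UTC: 5:03 AM + 3:30 = 8:33 AM on Oct 18.
+2 hours and 52 minutes → arrive 11:25 AM UTC on Oct 18.
Flight 2 in UTC: 7:09 AM + 5:00 = 12:09 PM on Oct 18.
+14 hours and 10 minutes → arrive 2:19 AM UTC on Oct 19.
Flight 1 lands earlier by 14 hours 54 minutes.

the first, by 14 hours 54 minutes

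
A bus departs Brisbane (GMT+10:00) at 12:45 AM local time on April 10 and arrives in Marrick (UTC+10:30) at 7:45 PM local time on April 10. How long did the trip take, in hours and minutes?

18 hours 30 minutes

Departure in UTC: 12:45 AM − 10:00 = 2:45 PM on Apr 9.
Arrival in UTC: 7:45 PM − 10:30 = 9:15 AM on Apr 10.
Elapsed = 9:15 AM − 2:45 PM (+1 day) = 18 hours 30 minutes.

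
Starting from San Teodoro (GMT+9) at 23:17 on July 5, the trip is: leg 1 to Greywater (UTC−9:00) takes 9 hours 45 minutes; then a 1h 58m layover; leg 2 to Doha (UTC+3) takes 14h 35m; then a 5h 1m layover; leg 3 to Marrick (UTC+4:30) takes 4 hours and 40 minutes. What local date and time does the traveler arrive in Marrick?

Convert departure to UTC: 23:17 − 9:00 = 14:17 UTC on Jul 5.
Add 9 hours 45 minutes leg 1 → 00:02 UTC (Jul 6).
Add 1 hour and 58 minutes layover in Greywater → 02:00 UTC.
Add 14 hours 35 minutes leg 2 → 16:35 UTC.
Add 5 hours 1 minute layover in Doha → 21:36 UTC.
Add 4 hours and 40 minutes leg 3 → 02:16 UTC (Jul 7).
Marrick is UTC+4:30, so local arrival = 02:16 + 4:30 = 06:46 on Jul 7.

06:46 on July 7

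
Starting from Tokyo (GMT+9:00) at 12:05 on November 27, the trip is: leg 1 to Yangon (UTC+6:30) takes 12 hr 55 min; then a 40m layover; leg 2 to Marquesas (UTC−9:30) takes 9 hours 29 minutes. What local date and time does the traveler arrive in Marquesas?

16:39 on November 27

Convert departure to UTC: 12:05 − 9:00 = 03:05 UTC on Nov 27.
Add 12 hours and 55 minutes leg 1 → 16:00 UTC.
Add 40 minutes layover in Yangon → 16:40 UTC.
Add 9 hours and 29 minutes leg 2 → 02:09 UTC (Nov 28).
Marquesas is UTC−9:30, so local arrival = 02:09 − 9:30 = 16:39 on Nov 27.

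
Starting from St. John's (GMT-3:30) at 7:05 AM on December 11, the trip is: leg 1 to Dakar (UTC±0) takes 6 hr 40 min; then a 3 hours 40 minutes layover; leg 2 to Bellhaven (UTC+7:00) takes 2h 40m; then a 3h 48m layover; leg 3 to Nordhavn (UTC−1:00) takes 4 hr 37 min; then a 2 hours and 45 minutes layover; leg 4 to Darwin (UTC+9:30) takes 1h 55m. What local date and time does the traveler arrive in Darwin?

Convert departure to UTC: 7:05 AM + 3:30 = 10:35 AM UTC on Dec 11.
Add 6 hours 40 minutes leg 1 → 5:15 PM UTC.
Add 3 hours and 40 minutes layover in Dakar → 8:55 PM UTC.
Add 2 hours and 40 minutes leg 2 → 11:35 PM UTC.
Add 3 hours 48 minutes layover in Bellhaven → 3:23 AM UTC (Dec 12).
Add 4 hours 37 minutes leg 3 → 8:00 AM UTC.
Add 2 hours 45 minutes layover in Nordhavn → 10:45 AM UTC.
Add 1 hour 55 minutes leg 4 → 12:40 PM UTC.
Darwin is UTC+9:30, so local arrival = 12:40 PM + 9:30 = 10:10 PM on Dec 12.

10:10 PM on Dec 12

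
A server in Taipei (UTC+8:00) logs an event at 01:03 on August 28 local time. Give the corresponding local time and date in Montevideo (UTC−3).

Montevideo is 11:00 behind Taipei.
Shift by the zone difference: 01:03 − 11:00 = 14:03 on Aug 27 in Montevideo.

14:03 on August 27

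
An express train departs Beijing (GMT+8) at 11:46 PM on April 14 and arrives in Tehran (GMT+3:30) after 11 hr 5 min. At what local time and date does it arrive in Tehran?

6:21 AM on April 15

Convert departure to UTC: 11:46 PM − 8:00 = 3:46 PM UTC on Apr 14.
Add 11 hours 5 minutes travel time → 2:51 AM UTC (Apr 15).
Tehran is UTC+3:30, so local arrival = 2:51 AM + 3:30 = 6:21 AM on Apr 15.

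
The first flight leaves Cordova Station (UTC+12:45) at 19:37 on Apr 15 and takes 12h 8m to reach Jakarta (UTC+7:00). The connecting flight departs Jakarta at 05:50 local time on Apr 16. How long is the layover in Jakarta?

3 hours 50 minutes

Convert departure to UTC: 19:37 − 12:45 = 06:52 UTC on Apr 15.
Add 12 hours and 8 minutes flight time → 19:00 UTC.
Jakarta is UTC+7:00, so local arrival = 19:00 + 7:00 = 02:00 on Apr 16.
Layover = 05:50 − 02:00 = 3 hours 50 minutes.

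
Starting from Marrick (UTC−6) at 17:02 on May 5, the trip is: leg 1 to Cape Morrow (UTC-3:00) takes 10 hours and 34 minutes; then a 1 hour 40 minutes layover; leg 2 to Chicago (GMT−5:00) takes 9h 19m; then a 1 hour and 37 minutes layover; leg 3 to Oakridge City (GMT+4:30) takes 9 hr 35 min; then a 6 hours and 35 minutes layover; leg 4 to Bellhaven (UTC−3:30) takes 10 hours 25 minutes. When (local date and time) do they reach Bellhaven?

Convert departure to UTC: 17:02 + 6:00 = 23:02 UTC on May 5.
Add 10 hours and 34 minutes leg 1 → 09:36 UTC (May 6).
Add 1 hour and 40 minutes layover in Cape Morrow → 11:16 UTC.
Add 9 hours 19 minutes leg 2 → 20:35 UTC.
Add 1 hour and 37 minutes layover in Chicago → 22:12 UTC.
Add 9 hours and 35 minutes leg 3 → 07:47 UTC (May 7).
Add 6 hours and 35 minutes layover in Oakridge City → 14:22 UTC.
Add 10 hours and 25 minutes leg 4 → 00:47 UTC (May 8).
Bellhaven is UTC−3:30, so local arrival = 00:47 − 3:30 = 21:17 on May 7.

21:17 on May 7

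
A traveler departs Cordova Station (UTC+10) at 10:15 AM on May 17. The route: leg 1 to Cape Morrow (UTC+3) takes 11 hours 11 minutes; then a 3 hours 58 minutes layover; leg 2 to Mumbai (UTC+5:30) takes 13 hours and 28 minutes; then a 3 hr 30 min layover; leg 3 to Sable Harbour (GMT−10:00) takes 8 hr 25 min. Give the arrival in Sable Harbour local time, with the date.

6:47 AM on May 18

Convert departure to UTC: 10:15 AM − 10:00 = 12:15 AM UTC on May 17.
Add 11 hours and 11 minutes leg 1 → 11:26 AM UTC.
Add 3 hours and 58 minutes layover in Cape Morrow → 3:24 PM UTC.
Add 13 hours 28 minutes leg 2 → 4:52 AM UTC (May 18).
Add 3 hours and 30 minutes layover in Mumbai → 8:22 AM UTC.
Add 8 hours 25 minutes leg 3 → 4:47 PM UTC.
Sable Harbour is UTC−10:00, so local arrival = 4:47 PM − 10:00 = 6:47 AM on May 18.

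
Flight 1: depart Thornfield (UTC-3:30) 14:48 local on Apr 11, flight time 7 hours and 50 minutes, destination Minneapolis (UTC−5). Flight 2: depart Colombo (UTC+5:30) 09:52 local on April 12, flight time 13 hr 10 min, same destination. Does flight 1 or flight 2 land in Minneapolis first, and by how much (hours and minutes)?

the first, by 15 hours 24 minutes

Flight 1 in UTC: 14:48 + 3:30 = 18:18 on Apr 11.
+7 hours 50 minutes → arrive 02:08 UTC on Apr 12.
Flight 2 in UTC: 09:52 − 5:30 = 04:22 on Apr 12.
+13 hours 10 minutes → arrive 17:32 UTC on Apr 12.
Flight 1 lands earlier by 15 hours 24 minutes.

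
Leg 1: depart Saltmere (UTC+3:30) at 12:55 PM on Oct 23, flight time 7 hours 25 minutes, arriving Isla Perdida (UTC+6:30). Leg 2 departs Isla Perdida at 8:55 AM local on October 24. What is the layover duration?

9 hours 35 minutes

Convert departure to UTC: 12:55 PM − 3:30 = 9:25 AM UTC on Oct 23.
Add 7 hours and 25 minutes flight time → 4:50 PM UTC.
Isla Perdida is UTC+6:30, so local arrival = 4:50 PM + 6:30 = 11:20 PM on Oct 23.
Layover = 8:55 AM − 11:20 PM (+1 day) = 9 hours 35 minutes.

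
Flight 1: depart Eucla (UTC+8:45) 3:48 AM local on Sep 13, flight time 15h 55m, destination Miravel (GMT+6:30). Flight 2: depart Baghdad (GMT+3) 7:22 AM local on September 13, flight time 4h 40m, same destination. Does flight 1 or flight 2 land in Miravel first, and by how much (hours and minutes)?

Flight 1 in UTC: 3:48 AM − 8:45 = 7:03 PM on Sep 12.
+15 hours 55 minutes → arrive 10:58 AM UTC on Sep 13.
Flight 2 in UTC: 7:22 AM − 3:00 = 4:22 AM on Sep 13.
+4 hours 40 minutes → arrive 9:02 AM UTC on Sep 13.
Flight 2 lands earlier by 1 hour 56 minutes.

the second, by 1 hour 56 minutes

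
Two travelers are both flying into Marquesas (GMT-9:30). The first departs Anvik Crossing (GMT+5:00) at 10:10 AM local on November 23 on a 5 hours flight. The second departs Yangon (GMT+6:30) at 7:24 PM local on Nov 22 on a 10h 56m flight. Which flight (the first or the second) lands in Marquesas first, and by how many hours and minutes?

the second, by 10 hours 20 minutes

Flight 1 in UTC: 10:10 AM − 5:00 = 5:10 AM on Nov 23.
+5 hours → arrive 10:10 AM UTC on Nov 23.
Flight 2 in UTC: 7:24 PM − 6:30 = 12:54 PM on Nov 22.
+10 hours 56 minutes → arrive 11:50 PM UTC on Nov 22.
Flight 2 lands earlier by 10 hours 20 minutes.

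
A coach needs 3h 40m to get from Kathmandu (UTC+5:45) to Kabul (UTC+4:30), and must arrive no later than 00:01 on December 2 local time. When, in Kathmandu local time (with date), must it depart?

Target arrival in UTC: 00:01 − 4:30 = 19:31 on Dec 1.
Subtract 3 hours and 40 minutes → departure 15:51 UTC on Dec 1.
Kathmandu is UTC+5:45: 15:51 + 5:45 = 21:36 on Dec 1.

21:36 on Dec 1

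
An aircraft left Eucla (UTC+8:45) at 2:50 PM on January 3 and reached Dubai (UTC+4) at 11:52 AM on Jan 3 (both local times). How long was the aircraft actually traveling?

1 hour 47 minutes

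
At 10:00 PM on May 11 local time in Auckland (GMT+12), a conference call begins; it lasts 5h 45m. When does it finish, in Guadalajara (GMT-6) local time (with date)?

9:45 AM on May 11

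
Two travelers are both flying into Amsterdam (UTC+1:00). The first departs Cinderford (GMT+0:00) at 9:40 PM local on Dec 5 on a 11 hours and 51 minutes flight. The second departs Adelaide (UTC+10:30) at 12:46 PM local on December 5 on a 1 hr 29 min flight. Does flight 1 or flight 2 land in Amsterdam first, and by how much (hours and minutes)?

the second, by 29 hours 46 minutes

Flight 1 departs at 9:40 PM UTC (Dec 5).
+11 hours 51 minutes → arrive 9:31 AM UTC on Dec 6.
Flight 2 in UTC: 12:46 PM − 10:30 = 2:16 AM on Dec 5.
+1 hour 29 minutes → arrive 3:45 AM UTC on Dec 5.
Flight 2 lands earlier by 29 hours 46 minutes.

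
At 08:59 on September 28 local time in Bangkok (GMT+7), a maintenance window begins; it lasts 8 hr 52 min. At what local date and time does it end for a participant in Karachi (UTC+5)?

15:51 on September 28

Karachi is 2:00 behind Bangkok.
After 8 hours 52 minutes it is 17:51 in Bangkok.
Shift by the zone difference: 17:51 − 2:00 = 15:51 on Sep 28 in Karachi.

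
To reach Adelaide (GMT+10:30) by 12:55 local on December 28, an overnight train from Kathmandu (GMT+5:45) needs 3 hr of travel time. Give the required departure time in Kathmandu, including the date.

05:10 on December 28

Target arrival in UTC: 12:55 − 10:30 = 02:25 on Dec 28.
Subtract 3 hours → departure 23:25 UTC on Dec 27.
Kathmandu is UTC+5:45: 23:25 + 5:45 = 05:10 on Dec 28.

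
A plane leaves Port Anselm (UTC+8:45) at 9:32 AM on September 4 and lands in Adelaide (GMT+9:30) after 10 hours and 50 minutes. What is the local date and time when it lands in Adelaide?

9:07 PM on Sep 4

Convert departure to UTC: 9:32 AM − 8:45 = 12:47 AM UTC on Sep 4.
Add 10 hours and 50 minutes travel time → 11:37 AM UTC.
Adelaide is UTC+9:30, so local arrival = 11:37 AM + 9:30 = 9:07 PM on Sep 4.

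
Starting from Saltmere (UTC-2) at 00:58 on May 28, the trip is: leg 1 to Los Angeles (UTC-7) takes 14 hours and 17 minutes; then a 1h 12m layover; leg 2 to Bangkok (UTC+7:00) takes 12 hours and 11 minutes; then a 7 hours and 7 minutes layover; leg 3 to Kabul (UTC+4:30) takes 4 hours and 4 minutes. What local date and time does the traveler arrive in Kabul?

Convert departure to UTC: 00:58 + 2:00 = 02:58 UTC on May 28.
Add 14 hours 17 minutes leg 1 → 17:15 UTC.
Add 1 hour 12 minutes layover in Los Angeles → 18:27 UTC.
Add 12 hours 11 minutes leg 2 → 06:38 UTC (May 29).
Add 7 hours and 7 minutes layover in Bangkok → 13:45 UTC.
Add 4 hours 4 minutes leg 3 → 17:49 UTC.
Kabul is UTC+4:30, so local arrival = 17:49 + 4:30 = 22:19 on May 29.

22:19 on May 29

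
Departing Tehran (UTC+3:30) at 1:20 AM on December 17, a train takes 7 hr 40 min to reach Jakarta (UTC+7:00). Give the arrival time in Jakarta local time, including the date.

12:30 PM on Dec 17

Jakarta is 3:30 ahead of Tehran.
After 7 hours 40 minutes it is 9:00 AM in Tehran.
Shift by the zone difference: 9:00 AM + 3:30 = 12:30 PM on Dec 17 in Jakarta.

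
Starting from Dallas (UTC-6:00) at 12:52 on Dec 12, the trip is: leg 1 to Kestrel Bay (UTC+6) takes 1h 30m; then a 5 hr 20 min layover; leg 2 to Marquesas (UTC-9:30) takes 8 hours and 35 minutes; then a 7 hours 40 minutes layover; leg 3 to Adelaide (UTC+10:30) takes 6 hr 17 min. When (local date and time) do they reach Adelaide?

10:44 on Dec 14

Convert departure to UTC: 12:52 + 6:00 = 18:52 UTC on Dec 12.
Add 1 hour and 30 minutes leg 1 → 20:22 UTC.
Add 5 hours 20 minutes layover in Kestrel Bay → 01:42 UTC (Dec 13).
Add 8 hours 35 minutes leg 2 → 10:17 UTC.
Add 7 hours and 40 minutes layover in Marquesas → 17:57 UTC.
Add 6 hours and 17 minutes leg 3 → 00:14 UTC (Dec 14).
Adelaide is UTC+10:30, so local arrival = 00:14 + 10:30 = 10:44 on Dec 14.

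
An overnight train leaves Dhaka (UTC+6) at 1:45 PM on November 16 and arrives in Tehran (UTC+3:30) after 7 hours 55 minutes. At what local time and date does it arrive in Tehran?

7:10 PM on November 16

Convert departure to UTC: 1:45 PM − 6:00 = 7:45 AM UTC on Nov 16.
Add 7 hours 55 minutes travel time → 3:40 PM UTC.
Tehran is UTC+3:30, so local arrival = 3:40 PM + 3:30 = 7:10 PM on Nov 16.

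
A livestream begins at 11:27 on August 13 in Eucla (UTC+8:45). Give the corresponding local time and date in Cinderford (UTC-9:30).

17:12 on Aug 12

Cinderford is 18:15 behind Eucla.
Shift by the zone difference: 11:27 − 18:15 = 17:12 on Aug 12 in Cinderford.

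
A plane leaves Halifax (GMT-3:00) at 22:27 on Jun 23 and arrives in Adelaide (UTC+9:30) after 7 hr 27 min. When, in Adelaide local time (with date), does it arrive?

Convert departure to UTC: 22:27 + 3:00 = 01:27 UTC on Jun 24.
Add 7 hours 27 minutes travel time → 08:54 UTC.
Adelaide is UTC+9:30, so local arrival = 08:54 + 9:30 = 18:24 on Jun 24.

18:24 on June 24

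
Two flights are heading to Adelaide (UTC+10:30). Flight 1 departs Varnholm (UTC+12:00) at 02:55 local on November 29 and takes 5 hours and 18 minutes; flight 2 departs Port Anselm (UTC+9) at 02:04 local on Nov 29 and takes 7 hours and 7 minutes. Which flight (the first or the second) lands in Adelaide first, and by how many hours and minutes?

the first, by 3 hours 58 minutes

Flight 1 in UTC: 02:55 − 12:00 = 14:55 on Nov 28.
+5 hours and 18 minutes → arrive 20:13 UTC on Nov 28.
Flight 2 in UTC: 02:04 − 9:00 = 17:04 on Nov 28.
+7 hours and 7 minutes → arrive 00:11 UTC on Nov 29.
Flight 1 lands earlier by 3 hours 58 minutes.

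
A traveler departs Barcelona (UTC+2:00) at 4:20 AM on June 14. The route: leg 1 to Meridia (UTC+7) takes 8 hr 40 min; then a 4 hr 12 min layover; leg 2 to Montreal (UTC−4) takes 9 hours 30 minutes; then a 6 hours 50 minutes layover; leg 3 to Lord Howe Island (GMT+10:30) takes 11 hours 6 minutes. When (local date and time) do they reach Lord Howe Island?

5:08 AM on June 16

Convert departure to UTC: 4:20 AM − 2:00 = 2:20 AM UTC on Jun 14.
Add 8 hours and 40 minutes leg 1 → 11:00 AM UTC.
Add 4 hours and 12 minutes layover in Meridia → 3:12 PM UTC.
Add 9 hours and 30 minutes leg 2 → 12:42 AM UTC (Jun 15).
Add 6 hours 50 minutes layover in Montreal → 7:32 AM UTC.
Add 11 hours and 6 minutes leg 3 → 6:38 PM UTC.
Lord Howe Island is UTC+10:30, so local arrival = 6:38 PM + 10:30 = 5:08 AM on Jun 16.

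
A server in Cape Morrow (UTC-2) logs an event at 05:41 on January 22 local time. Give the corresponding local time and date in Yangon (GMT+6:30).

14:11 on Jan 22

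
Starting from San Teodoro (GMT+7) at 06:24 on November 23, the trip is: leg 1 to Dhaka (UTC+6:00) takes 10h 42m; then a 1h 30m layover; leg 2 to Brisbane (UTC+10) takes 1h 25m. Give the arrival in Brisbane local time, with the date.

Convert departure to UTC: 06:24 − 7:00 = 23:24 UTC on Nov 22.
Add 10 hours and 42 minutes leg 1 → 10:06 UTC (Nov 23).
Add 1 hour 30 minutes layover in Dhaka → 11:36 UTC.
Add 1 hour 25 minutes leg 2 → 13:01 UTC.
Brisbane is UTC+10:00, so local arrival = 13:01 + 10:00 = 23:01 on Nov 23.

23:01 on November 23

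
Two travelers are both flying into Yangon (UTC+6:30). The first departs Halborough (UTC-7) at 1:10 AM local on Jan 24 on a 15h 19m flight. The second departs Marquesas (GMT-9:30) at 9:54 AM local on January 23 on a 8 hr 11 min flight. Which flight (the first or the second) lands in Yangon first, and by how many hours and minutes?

the second, by 19 hours 54 minutes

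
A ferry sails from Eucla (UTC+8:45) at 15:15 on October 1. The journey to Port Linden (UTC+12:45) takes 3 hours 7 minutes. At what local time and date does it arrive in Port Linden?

Convert departure to UTC: 15:15 − 8:45 = 06:30 UTC on Oct 1.
Add 3 hours 7 minutes travel time → 09:37 UTC.
Port Linden is UTC+12:45, so local arrival = 09:37 + 12:45 = 22:22 on Oct 1.

22:22 on October 1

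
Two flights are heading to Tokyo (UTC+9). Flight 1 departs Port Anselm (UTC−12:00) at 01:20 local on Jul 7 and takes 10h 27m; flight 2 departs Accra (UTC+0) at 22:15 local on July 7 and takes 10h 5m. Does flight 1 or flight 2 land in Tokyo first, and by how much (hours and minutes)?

the first, by 8 hours 33 minutes

Flight 1 in UTC: 01:20 + 12:00 = 13:20 on Jul 7.
+10 hours 27 minutes → arrive 23:47 UTC on Jul 7.
Flight 2 departs at 22:15 UTC (Jul 7).
+10 hours 5 minutes → arrive 08:20 UTC on Jul 8.
Flight 1 lands earlier by 8 hours 33 minutes.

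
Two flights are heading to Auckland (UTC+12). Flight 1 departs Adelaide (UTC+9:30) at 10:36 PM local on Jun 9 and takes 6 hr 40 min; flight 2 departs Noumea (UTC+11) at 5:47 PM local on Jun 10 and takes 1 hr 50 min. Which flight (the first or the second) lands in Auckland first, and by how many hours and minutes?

Flight 1 in UTC: 10:36 PM − 9:30 = 1:06 PM on Jun 9.
+6 hours 40 minutes → arrive 7:46 PM UTC on Jun 9.
Flight 2 in UTC: 5:47 PM − 11:00 = 6:47 AM on Jun 10.
+1 hour and 50 minutes → arrive 8:37 AM UTC on Jun 10.
Flight 1 lands earlier by 12 hours 51 minutes.

the first, by 12 hours 51 minutes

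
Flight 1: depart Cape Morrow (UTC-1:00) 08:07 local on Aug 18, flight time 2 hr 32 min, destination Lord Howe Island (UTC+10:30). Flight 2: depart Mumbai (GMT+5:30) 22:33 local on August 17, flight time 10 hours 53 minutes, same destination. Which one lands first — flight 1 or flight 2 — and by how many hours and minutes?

Flight 1 in UTC: 08:07 + 1:00 = 09:07 on Aug 18.
+2 hours 32 minutes → arrive 11:39 UTC on Aug 18.
Flight 2 in UTC: 22:33 − 5:30 = 17:03 on Aug 17.
+10 hours 53 minutes → arrive 03:56 UTC on Aug 18.
Flight 2 lands earlier by 7 hours 43 minutes.

the second, by 7 hours 43 minutes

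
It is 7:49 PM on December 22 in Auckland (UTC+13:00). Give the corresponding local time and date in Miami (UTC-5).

1:49 AM on December 22

In UTC: 7:49 PM − 13:00 = 6:49 AM on Dec 22.
Miami is UTC−5:00: 6:49 AM − 5:00 = 1:49 AM on Dec 22.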